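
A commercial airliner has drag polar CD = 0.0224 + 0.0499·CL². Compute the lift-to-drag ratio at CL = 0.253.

L/D = 9.89

CD = 0.0224 + 0.0499 × 0.253² = 0.02559
L/D = CL/CD = 0.253 / 0.02559 = 9.89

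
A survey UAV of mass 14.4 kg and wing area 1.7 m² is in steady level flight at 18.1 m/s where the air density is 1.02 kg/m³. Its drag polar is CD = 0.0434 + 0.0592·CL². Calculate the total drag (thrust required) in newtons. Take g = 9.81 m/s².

Level flight ⇒ L = W = m·g = 14.4 × 9.81 = 141.26 N.
q = ½ρv² = ½ × 1.02 × 18.1² = 167.1 Pa.
CL = 2W/(ρv²S) = 2×141.26/(1.02×18.1²×1.7) = 0.4973.
CD = 0.0434 + 0.0592 × 0.4973² = 0.05804.
D = q·S·CD = 167.1 × 1.7 × 0.05804 = 16.49 N

D = 16.5 N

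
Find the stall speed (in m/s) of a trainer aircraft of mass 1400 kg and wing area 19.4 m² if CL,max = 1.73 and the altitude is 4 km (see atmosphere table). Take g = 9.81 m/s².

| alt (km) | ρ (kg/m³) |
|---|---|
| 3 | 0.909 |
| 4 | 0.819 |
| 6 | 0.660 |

V_stall = 31.6 m/s

At 4 km, from the table: ρ = 0.819 kg/m³.
Weight W = mg = 1400 × 9.81 = 13730 N.
V_stall = √(2W/(ρ·S·CL,max)) = √(2 × 13730 / (0.819 × 19.4 × 1.73))
V_stall = √999.3 = 31.6 m/s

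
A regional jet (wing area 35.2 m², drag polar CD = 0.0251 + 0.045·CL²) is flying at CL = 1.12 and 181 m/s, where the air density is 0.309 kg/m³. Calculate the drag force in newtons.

D = 14500 N

CD = 0.0251 + 0.045 × 1.12² = 0.08155
D = ½ρv²S·CD = ½ × 0.309 × 181² × 35.2 × 0.08155 = 14500 N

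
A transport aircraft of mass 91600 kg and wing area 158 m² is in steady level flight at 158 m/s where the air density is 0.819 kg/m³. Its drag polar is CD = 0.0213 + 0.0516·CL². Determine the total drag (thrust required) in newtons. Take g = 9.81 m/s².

D = 60200 N

Level flight ⇒ L = W = m·g = 91600 × 9.81 = 8.986×10^5 N.
q = ½ρv² = ½ × 0.819 × 158² = 10220 Pa.
CL = 2W/(ρv²S) = 2×8.986×10^5/(0.819×158²×158) = 0.5563.
CD = 0.0213 + 0.0516 × 0.5563² = 0.03727.
D = q·S·CD = 10220 × 158 × 0.03727 = 60200 N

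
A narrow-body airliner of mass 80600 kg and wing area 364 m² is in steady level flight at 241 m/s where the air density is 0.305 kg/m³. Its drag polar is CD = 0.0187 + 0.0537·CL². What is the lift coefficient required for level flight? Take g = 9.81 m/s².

Weight W = mg = 80600 × 9.81 = 7.9069×10^5 N; in level flight L = W.
Dynamic pressure q = 0.5 × 0.305 × 241² = 8857 Pa.
CL = W/(q·S) = 7.9069×10^5 / (8857 × 364) = 0.2452.

CL = 0.245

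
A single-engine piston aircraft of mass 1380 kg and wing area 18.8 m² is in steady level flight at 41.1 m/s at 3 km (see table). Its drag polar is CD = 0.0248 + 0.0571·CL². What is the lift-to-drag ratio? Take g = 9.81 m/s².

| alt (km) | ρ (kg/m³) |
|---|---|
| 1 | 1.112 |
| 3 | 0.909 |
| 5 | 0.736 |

L/D = 12.5

At 3 km, from the table: ρ = 0.909 kg/m³.
Level flight ⇒ L = W = m·g = 1380 × 9.81 = 13538 N.
Dynamic pressure q = 0.5 × 0.909 × 41.1² = 767.7 Pa.
CL = W/(q·S) = 13538 / (767.7 × 18.8) = 0.9379.
CD = 0.0248 + 0.0571 × 0.9379² = 0.07503.
L/D = CL/CD = 0.9379 / 0.07503 = 12.5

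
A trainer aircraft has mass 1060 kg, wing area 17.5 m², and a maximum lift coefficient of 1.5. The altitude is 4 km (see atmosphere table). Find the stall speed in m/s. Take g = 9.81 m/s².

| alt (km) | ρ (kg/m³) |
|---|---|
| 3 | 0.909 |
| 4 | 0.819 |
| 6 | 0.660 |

At 4 km, from the table: ρ = 0.819 kg/m³.
Weight W = mg = 1060 × 9.81 = 10400 N.
From L = ½ρV²S·CL,max = W: V_stall = √(2W/(ρSCL,max)) = √(2·10400/(0.819·17.5·1.5))
V_stall = √967.4 = 31.1 m/s

V_stall = 31.1 m/s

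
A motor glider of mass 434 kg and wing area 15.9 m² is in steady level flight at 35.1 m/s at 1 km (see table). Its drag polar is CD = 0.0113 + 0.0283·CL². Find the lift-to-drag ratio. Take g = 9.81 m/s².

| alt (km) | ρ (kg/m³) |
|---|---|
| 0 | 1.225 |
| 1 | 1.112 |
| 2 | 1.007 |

At 1 km, from the table: ρ = 1.112 kg/m³.
In steady level flight, lift balances weight: W = mg = 434 × 9.81 = 4257.5 N.
Dynamic pressure q = 0.5 × 1.112 × 35.1² = 685 Pa.
CL = 2W/(ρv²S) = 2×4257.5/(1.112×35.1²×15.9) = 0.3909.
CD = 0.0113 + 0.0283 × 0.3909² = 0.01562.
L/D = CL/CD = 0.3909 / 0.01562 = 25

L/D = 25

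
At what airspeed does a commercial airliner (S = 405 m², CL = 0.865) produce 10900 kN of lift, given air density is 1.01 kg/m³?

L = ½ρv²S·CL ⇒ v = √(2L/(ρ·S·CL))
v = √(2 × 1.09×10^7 / (1.01 × 405 × 0.865)) = √61610 = 248 m/s

v = 248 m/s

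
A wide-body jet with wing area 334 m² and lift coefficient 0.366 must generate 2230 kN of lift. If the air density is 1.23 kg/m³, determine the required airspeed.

L = ½ρv²S·CL ⇒ v = √(2L/(ρ·S·CL))
v = √(2 × 2.23×10^6 / (1.23 × 334 × 0.366)) = √29660 = 172 m/s

v = 172 m/s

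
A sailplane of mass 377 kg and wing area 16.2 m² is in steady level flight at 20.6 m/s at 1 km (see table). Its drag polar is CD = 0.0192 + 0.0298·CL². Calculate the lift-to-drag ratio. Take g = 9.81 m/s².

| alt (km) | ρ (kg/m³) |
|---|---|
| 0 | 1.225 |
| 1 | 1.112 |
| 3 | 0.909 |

L/D = 20.5

At 1 km, from the table: ρ = 1.112 kg/m³.
In steady level flight, lift balances weight: W = mg = 377 × 9.81 = 3698.4 N.
Dynamic pressure q = 0.5 × 1.112 × 20.6² = 235.9 Pa.
CL = W/(q·S) = 3698.4 / (235.9 × 16.2) = 0.9676.
CD = 0.0192 + 0.0298 × 0.9676² = 0.0471.
L/D = CL/CD = 0.9676 / 0.0471 = 20.5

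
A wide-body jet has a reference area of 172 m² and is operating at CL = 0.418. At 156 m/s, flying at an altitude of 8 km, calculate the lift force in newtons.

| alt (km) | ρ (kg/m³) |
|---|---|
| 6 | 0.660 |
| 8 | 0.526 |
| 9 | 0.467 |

At 8 km, from the table: ρ = 0.526 kg/m³.
L = ½ρv²S·CL = ½ × 0.526 × 156² × 172 × 0.418 = 4.6×10^5 N ≈ 460 kN

L = 4.6×10^5 N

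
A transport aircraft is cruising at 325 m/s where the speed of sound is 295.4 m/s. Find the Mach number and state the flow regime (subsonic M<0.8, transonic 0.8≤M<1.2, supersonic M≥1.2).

M = v/a = 325 / 295.4 = 1.1
M = 1.1 → transonic.

M = 1.1 (transonic)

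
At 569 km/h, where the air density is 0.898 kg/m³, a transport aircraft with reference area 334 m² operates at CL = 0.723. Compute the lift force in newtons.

L = 2.71×10^6 N

Convert speed: v = 569 km/h ÷ 3.6 = 158.1 m/s.
Dynamic pressure q = ½ρv² = ½ × 0.898 × 158.1² = 11220 Pa.
L = q·S·CL = 11220 × 334 × 0.723 = 2.71×10^6 N ≈ 2710 kN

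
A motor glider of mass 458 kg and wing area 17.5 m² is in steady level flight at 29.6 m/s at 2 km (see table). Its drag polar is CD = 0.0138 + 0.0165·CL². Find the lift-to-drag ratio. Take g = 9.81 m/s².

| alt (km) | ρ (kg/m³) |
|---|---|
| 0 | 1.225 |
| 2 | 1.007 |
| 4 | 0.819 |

L/D = 30

At 2 km, from the table: ρ = 1.007 kg/m³.
Weight W = mg = 458 × 9.81 = 4493 N; in level flight L = W.
q = ½ρv² = ½ × 1.007 × 29.6² = 441.1 Pa.
Required CL = L/(qS) = 4493/(441.1·17.5) = 0.582.
CD = 0.0138 + 0.0165 × 0.582² = 0.01939.
L/D = CL/CD = 0.582 / 0.01939 = 30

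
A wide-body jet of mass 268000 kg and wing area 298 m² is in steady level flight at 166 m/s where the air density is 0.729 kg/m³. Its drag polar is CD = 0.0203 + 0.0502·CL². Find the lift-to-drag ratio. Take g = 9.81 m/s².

Weight W = mg = 268000 × 9.81 = 2.6291×10^6 N; in level flight L = W.
q = ½ρv² = ½ × 0.729 × 166² = 10040 Pa.
CL = 2W/(ρv²S) = 2×2.6291×10^6/(0.729×166²×298) = 0.8784.
CD = 0.0203 + 0.0502 × 0.8784² = 0.05903.
L/D = CL/CD = 0.8784 / 0.05903 = 14.9

L/D = 14.9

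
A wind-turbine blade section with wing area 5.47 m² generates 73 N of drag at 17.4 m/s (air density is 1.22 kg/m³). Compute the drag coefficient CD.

From D = ½ρv²S·CD, rearranging gives CD = 2D/(ρv²S).
CD = 2 × 73 / (1.22 × 17.4² × 5.47) = 0.0723

CD = 0.0723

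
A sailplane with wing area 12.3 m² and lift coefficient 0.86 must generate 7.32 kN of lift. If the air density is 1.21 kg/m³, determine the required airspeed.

L = ½ρv²S·CL ⇒ v = √(2L/(ρ·S·CL))
v = √(2 × 7320 / (1.21 × 12.3 × 0.86)) = √1144 = 33.8 m/s

v = 33.8 m/s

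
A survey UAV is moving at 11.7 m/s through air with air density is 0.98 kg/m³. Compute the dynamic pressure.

q = 67.1 Pa

q = ½ρv² = ½ × 0.98 × 11.7² = 67.1 Pa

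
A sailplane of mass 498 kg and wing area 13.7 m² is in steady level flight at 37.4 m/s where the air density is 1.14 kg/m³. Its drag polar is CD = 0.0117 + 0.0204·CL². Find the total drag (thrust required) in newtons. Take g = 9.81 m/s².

In steady level flight, lift balances weight: W = mg = 498 × 9.81 = 4885.4 N.
Dynamic pressure q = 0.5 × 1.14 × 37.4² = 797.3 Pa.
CL = 2W/(ρv²S) = 2×4885.4/(1.14×37.4²×13.7) = 0.4473.
CD = 0.0117 + 0.0204 × 0.4473² = 0.01578.
D = q·S·CD = 797.3 × 13.7 × 0.01578 = 172.4 N

D = 172 N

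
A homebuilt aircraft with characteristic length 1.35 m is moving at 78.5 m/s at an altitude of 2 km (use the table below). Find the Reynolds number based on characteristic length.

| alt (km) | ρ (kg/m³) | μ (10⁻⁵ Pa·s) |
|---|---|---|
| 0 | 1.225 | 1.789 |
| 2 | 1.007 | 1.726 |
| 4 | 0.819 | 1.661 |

Re = 6.18×10^6

At 2 km, from the table: ρ = 1.007 kg/m³, μ = 1.726×10⁻⁵ Pa·s.
Re = ρ·v·c/μ = 1.007 × 78.5 × 1.35 / (1.726×10⁻⁵) = 6.18×10^6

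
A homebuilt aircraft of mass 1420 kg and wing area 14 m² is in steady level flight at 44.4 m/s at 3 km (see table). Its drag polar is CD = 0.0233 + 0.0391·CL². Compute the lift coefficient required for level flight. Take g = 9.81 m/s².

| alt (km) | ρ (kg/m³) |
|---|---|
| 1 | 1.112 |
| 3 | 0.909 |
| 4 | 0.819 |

CL = 1.11

At 3 km, from the table: ρ = 0.909 kg/m³.
Level flight ⇒ L = W = m·g = 1420 × 9.81 = 13930 N.
Dynamic pressure q = 0.5 × 0.909 × 44.4² = 896 Pa.
CL = W/(q·S) = 13930 / (896 × 14) = 1.111.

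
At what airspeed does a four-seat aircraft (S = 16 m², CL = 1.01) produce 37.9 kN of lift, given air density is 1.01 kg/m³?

L = ½ρv²S·CL ⇒ v = √(2L/(ρ·S·CL))
v = √(2 × 37900 / (1.01 × 16 × 1.01)) = √4644 = 68.1 m/s

v = 68.1 m/s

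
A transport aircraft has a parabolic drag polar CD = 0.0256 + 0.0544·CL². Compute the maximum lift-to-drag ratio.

(L/D)max = 13.4

For CD = CD0 + K·CL², (L/D)max occurs at CL* = √(CD0/K) and equals 1/(2√(K·CD0)).
(L/D)max = 1/(2√(0.0544 × 0.0256)) = 1/(2 × 0.03732) = 13.4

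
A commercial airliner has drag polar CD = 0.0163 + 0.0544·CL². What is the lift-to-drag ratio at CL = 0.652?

L/D = 16.5

CD = 0.0163 + 0.0544 × 0.652² = 0.03943
L/D = CL/CD = 0.652 / 0.03943 = 16.5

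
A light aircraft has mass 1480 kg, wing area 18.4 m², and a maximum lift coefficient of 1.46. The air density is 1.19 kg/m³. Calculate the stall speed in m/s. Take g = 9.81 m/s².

V_stall = 30.1 m/s

At stall, lift equals weight: L = W = m·g = 1480 × 9.81 = 14520 N.
From L = ½ρV²S·CL,max = W: V_stall = √(2W/(ρSCL,max)) = √(2·14520/(1.19·18.4·1.46))
V_stall = √908.3 = 30.1 m/s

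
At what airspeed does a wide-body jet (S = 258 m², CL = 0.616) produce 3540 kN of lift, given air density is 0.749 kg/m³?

L = ½ρv²S·CL ⇒ v = √(2L/(ρ·S·CL))
v = √(2 × 3.54×10^6 / (0.749 × 258 × 0.616)) = √59480 = 244 m/s

v = 244 m/s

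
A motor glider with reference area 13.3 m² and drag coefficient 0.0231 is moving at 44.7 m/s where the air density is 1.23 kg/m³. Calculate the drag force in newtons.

D = 378 N

D = ½ρv²S·CD = ½ × 1.23 × 44.7² × 13.3 × 0.0231 = 378 N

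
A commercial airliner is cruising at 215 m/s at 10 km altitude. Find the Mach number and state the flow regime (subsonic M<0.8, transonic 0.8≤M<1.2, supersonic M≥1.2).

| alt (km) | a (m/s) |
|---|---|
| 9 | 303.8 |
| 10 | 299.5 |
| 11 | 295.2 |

At 10 km, from the table: a = 299.5 m/s.
M = v/a = 215 / 299.5 = 0.718
M = 0.718 → subsonic.

M = 0.718 (subsonic)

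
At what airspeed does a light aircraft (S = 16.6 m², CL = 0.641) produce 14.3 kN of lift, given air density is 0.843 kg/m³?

v = 56.5 m/s

L = ½ρv²S·CL ⇒ v = √(2L/(ρ·S·CL))
v = √(2 × 14300 / (0.843 × 16.6 × 0.641)) = √3188 = 56.5 m/s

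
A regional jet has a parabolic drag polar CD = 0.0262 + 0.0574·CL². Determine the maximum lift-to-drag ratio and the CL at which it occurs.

(L/D)max = 12.9, at CL = 0.676

For CD = CD0 + K·CL², (L/D)max occurs at CL* = √(CD0/K) and equals 1/(2√(K·CD0)).
(L/D)max = 1/(2√(0.0574 × 0.0262)) = 1/(2 × 0.03878) = 12.9
CL* = √(0.0262/0.0574) = 0.676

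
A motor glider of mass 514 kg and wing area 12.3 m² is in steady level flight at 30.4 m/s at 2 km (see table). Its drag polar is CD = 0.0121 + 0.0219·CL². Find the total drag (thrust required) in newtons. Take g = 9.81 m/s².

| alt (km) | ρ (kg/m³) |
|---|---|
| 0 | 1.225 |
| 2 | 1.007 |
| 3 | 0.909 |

At 2 km, from the table: ρ = 1.007 kg/m³.
In steady level flight, lift balances weight: W = mg = 514 × 9.81 = 5042.3 N.
q = ½ρv² = ½ × 1.007 × 30.4² = 465.3 Pa.
Required CL = L/(qS) = 5042.3/(465.3·12.3) = 0.881.
CD = 0.0121 + 0.0219 × 0.881² = 0.0291.
D = q·S·CD = 465.3 × 12.3 × 0.0291 = 166.5 N

D = 167 N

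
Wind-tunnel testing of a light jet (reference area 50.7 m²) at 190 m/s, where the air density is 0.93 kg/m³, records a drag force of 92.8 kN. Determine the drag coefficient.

From D = ½ρv²S·CD, rearranging gives CD = 2D/(ρv²S).
CD = 2 × 92800 / (0.93 × 190² × 50.7) = 0.109

CD = 0.109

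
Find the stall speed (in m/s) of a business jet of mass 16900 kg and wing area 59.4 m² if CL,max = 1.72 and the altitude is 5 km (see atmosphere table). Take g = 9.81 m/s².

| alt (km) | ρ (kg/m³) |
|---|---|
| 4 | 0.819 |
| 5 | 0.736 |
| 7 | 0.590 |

At 5 km, from the table: ρ = 0.736 kg/m³.
At stall, lift equals weight: L = W = m·g = 16900 × 9.81 = 1.658×10^5 N.
From L = ½ρV²S·CL,max = W: V_stall = √(2W/(ρSCL,max)) = √(2·1.658×10^5/(0.736·59.4·1.72))
V_stall = √4410 = 66.4 m/s

V_stall = 66.4 m/s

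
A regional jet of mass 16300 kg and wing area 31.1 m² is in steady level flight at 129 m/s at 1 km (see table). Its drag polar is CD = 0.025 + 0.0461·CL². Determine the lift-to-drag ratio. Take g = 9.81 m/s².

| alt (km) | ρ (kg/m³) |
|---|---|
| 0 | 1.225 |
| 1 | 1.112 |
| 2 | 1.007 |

L/D = 14.2

At 1 km, from the table: ρ = 1.112 kg/m³.
Weight W = mg = 16300 × 9.81 = 1.599×10^5 N; in level flight L = W.
Dynamic pressure q = 0.5 × 1.112 × 129² = 9252 Pa.
CL = 2W/(ρv²S) = 2×1.599×10^5/(1.112×129²×31.1) = 0.5557.
CD = 0.025 + 0.0461 × 0.5557² = 0.03924.
L/D = CL/CD = 0.5557 / 0.03924 = 14.2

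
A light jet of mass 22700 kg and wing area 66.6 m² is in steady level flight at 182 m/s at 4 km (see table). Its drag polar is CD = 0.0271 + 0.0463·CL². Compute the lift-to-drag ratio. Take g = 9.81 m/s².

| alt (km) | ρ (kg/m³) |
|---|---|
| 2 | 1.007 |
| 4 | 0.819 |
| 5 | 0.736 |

At 4 km, from the table: ρ = 0.819 kg/m³.
Level flight ⇒ L = W = m·g = 22700 × 9.81 = 2.2269×10^5 N.
q = ½ρv² = ½ × 0.819 × 182² = 13560 Pa.
CL = W/(q·S) = 2.2269×10^5 / (13560 × 66.6) = 0.2465.
CD = 0.0271 + 0.0463 × 0.2465² = 0.02991.
L/D = CL/CD = 0.2465 / 0.02991 = 8.24

L/D = 8.24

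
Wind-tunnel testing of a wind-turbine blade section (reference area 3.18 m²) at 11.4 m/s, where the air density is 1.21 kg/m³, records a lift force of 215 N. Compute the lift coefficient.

From L = ½ρv²S·CL, rearranging gives CL = 2L/(ρv²S).
CL = 2 × 215 / (1.21 × 11.4² × 3.18) = 0.86

CL = 0.86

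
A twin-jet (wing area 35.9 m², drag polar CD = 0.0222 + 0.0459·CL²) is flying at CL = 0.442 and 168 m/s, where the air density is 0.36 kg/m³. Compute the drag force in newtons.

CD = 0.0222 + 0.0459 × 0.442² = 0.03117
D = ½ρv²S·CD = ½ × 0.36 × 168² × 35.9 × 0.03117 = 5680 N

D = 5680 N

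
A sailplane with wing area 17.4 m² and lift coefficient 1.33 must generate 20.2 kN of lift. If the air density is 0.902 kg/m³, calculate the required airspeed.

v = 44 m/s

L = ½ρv²S·CL ⇒ v = √(2L/(ρ·S·CL))
v = √(2 × 20200 / (0.902 × 17.4 × 1.33)) = √1935 = 44 m/s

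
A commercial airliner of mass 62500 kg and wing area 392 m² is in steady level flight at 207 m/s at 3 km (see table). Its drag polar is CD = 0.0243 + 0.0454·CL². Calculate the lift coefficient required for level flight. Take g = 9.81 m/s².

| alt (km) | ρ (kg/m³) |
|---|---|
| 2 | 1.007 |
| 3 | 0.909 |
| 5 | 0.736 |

At 3 km, from the table: ρ = 0.909 kg/m³.
Weight W = mg = 62500 × 9.81 = 6.1312×10^5 N; in level flight L = W.
Dynamic pressure q = 0.5 × 0.909 × 207² = 19470 Pa.
CL = W/(q·S) = 6.1312×10^5 / (19470 × 392) = 0.08031.

CL = 0.0803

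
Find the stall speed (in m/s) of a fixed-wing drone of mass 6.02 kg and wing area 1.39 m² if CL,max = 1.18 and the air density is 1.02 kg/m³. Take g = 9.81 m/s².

Weight W = mg = 6.02 × 9.81 = 59.06 N.
From L = ½ρV²S·CL,max = W: V_stall = √(2W/(ρSCL,max)) = √(2·59.06/(1.02·1.39·1.18))
V_stall = √70.6 = 8.4 m/s

V_stall = 8.4 m/s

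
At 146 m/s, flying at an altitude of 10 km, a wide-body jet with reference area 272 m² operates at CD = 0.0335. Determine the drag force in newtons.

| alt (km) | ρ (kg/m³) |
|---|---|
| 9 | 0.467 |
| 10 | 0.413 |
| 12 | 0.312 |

D = 40100 N

At 10 km, from the table: ρ = 0.413 kg/m³.
Dynamic pressure q = ½ρv² = ½ × 0.413 × 146² = 4402 Pa.
D = q·S·CD = 4402 × 272 × 0.0335 = 40100 N ≈ 40.1 kN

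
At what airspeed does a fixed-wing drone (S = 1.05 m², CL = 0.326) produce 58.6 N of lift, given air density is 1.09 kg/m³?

L = ½ρv²S·CL ⇒ v = √(2L/(ρ·S·CL))
v = √(2 × 58.6 / (1.09 × 1.05 × 0.326)) = √314.1 = 17.7 m/s

v = 17.7 m/s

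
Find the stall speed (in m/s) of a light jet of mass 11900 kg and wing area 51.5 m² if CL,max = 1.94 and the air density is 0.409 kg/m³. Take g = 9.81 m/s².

Stall occurs when L = W at CL,max. W = mg = 11900 × 9.81 = 1.167×10^5 N.
From L = ½ρV²S·CL,max = W: V_stall = √(2W/(ρSCL,max)) = √(2·1.167×10^5/(0.409·51.5·1.94))
V_stall = √5714 = 75.6 m/s

V_stall = 75.6 m/s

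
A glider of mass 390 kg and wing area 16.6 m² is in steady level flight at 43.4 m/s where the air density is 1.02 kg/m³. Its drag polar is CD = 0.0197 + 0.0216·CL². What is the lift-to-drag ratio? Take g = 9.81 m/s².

In steady level flight, lift balances weight: W = mg = 390 × 9.81 = 3825.9 N.
Dynamic pressure q = 0.5 × 1.02 × 43.4² = 960.6 Pa.
CL = W/(q·S) = 3825.9 / (960.6 × 16.6) = 0.2399.
CD = 0.0197 + 0.0216 × 0.2399² = 0.02094.
L/D = CL/CD = 0.2399 / 0.02094 = 11.5

L/D = 11.5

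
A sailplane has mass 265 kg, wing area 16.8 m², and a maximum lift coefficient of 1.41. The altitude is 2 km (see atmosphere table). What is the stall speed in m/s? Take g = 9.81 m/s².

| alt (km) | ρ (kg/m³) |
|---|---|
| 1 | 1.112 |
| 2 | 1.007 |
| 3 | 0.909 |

V_stall = 14.8 m/s

At 2 km, from the table: ρ = 1.007 kg/m³.
Weight W = mg = 265 × 9.81 = 2600 N.
From L = ½ρV²S·CL,max = W: V_stall = √(2W/(ρSCL,max)) = √(2·2600/(1.007·16.8·1.41))
V_stall = √218 = 14.8 m/s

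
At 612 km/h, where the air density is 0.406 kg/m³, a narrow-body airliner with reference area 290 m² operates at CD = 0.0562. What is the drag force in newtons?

Convert speed: v = 612 km/h ÷ 3.6 = 170 m/s.
D = ½ρv²S·CD = ½ × 0.406 × 170² × 290 × 0.0562 = 95600 N ≈ 95.6 kN

D = 95600 N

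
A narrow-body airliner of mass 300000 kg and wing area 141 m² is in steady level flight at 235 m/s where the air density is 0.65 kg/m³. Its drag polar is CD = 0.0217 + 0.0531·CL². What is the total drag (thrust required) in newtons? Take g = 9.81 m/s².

Weight W = mg = 300000 × 9.81 = 2.943×10^6 N; in level flight L = W.
q = ½ρv² = ½ × 0.65 × 235² = 17950 Pa.
CL = W/(q·S) = 2.943×10^6 / (17950 × 141) = 1.163.
CD = 0.0217 + 0.0531 × 1.163² = 0.09351.
D = q·S·CD = 17950 × 141 × 0.09351 = 2.367×10^5 N

D = 2.37×10^5 N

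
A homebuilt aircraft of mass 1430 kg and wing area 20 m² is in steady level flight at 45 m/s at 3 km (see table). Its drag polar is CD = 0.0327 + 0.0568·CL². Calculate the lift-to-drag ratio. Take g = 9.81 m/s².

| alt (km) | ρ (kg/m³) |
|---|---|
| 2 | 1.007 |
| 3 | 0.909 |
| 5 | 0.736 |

At 3 km, from the table: ρ = 0.909 kg/m³.
In steady level flight, lift balances weight: W = mg = 1430 × 9.81 = 14028 N.
q = ½ρv² = ½ × 0.909 × 45² = 920.4 Pa.
Required CL = L/(qS) = 14028/(920.4·20) = 0.7621.
CD = 0.0327 + 0.0568 × 0.7621² = 0.06569.
L/D = CL/CD = 0.7621 / 0.06569 = 11.6

L/D = 11.6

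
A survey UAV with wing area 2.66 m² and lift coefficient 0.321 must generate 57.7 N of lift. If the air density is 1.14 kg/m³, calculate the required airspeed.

v = 10.9 m/s

L = ½ρv²S·CL ⇒ v = √(2L/(ρ·S·CL))
v = √(2 × 57.7 / (1.14 × 2.66 × 0.321)) = √118.6 = 10.9 m/s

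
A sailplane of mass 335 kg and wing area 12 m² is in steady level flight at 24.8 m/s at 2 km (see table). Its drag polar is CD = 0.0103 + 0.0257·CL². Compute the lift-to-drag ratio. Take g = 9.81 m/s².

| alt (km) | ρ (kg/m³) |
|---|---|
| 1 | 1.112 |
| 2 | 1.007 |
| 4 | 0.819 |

L/D = 29.1

At 2 km, from the table: ρ = 1.007 kg/m³.
In steady level flight, lift balances weight: W = mg = 335 × 9.81 = 3286.4 N.
Dynamic pressure q = 0.5 × 1.007 × 24.8² = 309.7 Pa.
CL = W/(q·S) = 3286.4 / (309.7 × 12) = 0.8844.
CD = 0.0103 + 0.0257 × 0.8844² = 0.0304.
L/D = CL/CD = 0.8844 / 0.0304 = 29.1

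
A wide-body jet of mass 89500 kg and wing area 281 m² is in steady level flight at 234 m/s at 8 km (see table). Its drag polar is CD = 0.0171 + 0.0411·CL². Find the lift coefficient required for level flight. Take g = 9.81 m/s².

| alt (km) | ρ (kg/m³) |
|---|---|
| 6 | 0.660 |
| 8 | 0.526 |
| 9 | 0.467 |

At 8 km, from the table: ρ = 0.526 kg/m³.
Level flight ⇒ L = W = m·g = 89500 × 9.81 = 8.78×10^5 N.
Dynamic pressure q = 0.5 × 0.526 × 234² = 14400 Pa.
CL = 2W/(ρv²S) = 2×8.78×10^5/(0.526×234²×281) = 0.217.

CL = 0.217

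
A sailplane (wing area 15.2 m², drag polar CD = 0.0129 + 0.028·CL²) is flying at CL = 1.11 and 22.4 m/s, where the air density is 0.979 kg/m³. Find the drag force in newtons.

CD = 0.0129 + 0.028 × 1.11² = 0.0474
D = ½ρv²S·CD = ½ × 0.979 × 22.4² × 15.2 × 0.0474 = 177 N

D = 177 N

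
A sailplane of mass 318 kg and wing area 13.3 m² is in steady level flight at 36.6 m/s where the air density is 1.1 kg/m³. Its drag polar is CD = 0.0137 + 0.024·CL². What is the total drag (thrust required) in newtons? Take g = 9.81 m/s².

D = 158 N

In steady level flight, lift balances weight: W = mg = 318 × 9.81 = 3119.6 N.
q = ½ρv² = ½ × 1.1 × 36.6² = 736.8 Pa.
CL = 2W/(ρv²S) = 2×3119.6/(1.1×36.6²×13.3) = 0.3184.
CD = 0.0137 + 0.024 × 0.3184² = 0.01613.
D = q·S·CD = 736.8 × 13.3 × 0.01613 = 158.1 N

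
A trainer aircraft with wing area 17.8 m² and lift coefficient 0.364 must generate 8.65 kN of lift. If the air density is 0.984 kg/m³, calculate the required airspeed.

v = 52.1 m/s

L = ½ρv²S·CL ⇒ v = √(2L/(ρ·S·CL))
v = √(2 × 8650 / (0.984 × 17.8 × 0.364)) = √2713 = 52.1 m/s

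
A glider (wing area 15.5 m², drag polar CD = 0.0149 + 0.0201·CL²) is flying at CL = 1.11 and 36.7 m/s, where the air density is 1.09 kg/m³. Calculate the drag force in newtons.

CD = 0.0149 + 0.0201 × 1.11² = 0.03967
D = ½ρv²S·CD = ½ × 1.09 × 36.7² × 15.5 × 0.03967 = 451 N

D = 451 N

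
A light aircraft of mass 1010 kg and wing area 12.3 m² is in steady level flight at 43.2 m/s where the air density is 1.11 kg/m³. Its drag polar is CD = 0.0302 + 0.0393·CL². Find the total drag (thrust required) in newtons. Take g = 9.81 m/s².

In steady level flight, lift balances weight: W = mg = 1010 × 9.81 = 9908.1 N.
q = ½ρv² = ½ × 1.11 × 43.2² = 1036 Pa.
CL = 2W/(ρv²S) = 2×9908.1/(1.11×43.2²×12.3) = 0.7777.
CD = 0.0302 + 0.0393 × 0.7777² = 0.05397.
D = q·S·CD = 1036 × 12.3 × 0.05397 = 687.6 N

D = 688 N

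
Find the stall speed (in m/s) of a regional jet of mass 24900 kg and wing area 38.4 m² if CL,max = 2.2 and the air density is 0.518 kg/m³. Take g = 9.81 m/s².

V_stall = 106 m/s

Weight W = mg = 24900 × 9.81 = 2.443×10^5 N.
From L = ½ρV²S·CL,max = W: V_stall = √(2W/(ρSCL,max)) = √(2·2.443×10^5/(0.518·38.4·2.2))
V_stall = √11160 = 106 m/s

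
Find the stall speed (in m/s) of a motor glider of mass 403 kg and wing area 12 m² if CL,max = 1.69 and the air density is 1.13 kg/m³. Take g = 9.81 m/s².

V_stall = 18.6 m/s

Stall occurs when L = W at CL,max. W = mg = 403 × 9.81 = 3953 N.
From L = ½ρV²S·CL,max = W: V_stall = √(2W/(ρSCL,max)) = √(2·3953/(1.13·12·1.69))
V_stall = √345 = 18.6 m/s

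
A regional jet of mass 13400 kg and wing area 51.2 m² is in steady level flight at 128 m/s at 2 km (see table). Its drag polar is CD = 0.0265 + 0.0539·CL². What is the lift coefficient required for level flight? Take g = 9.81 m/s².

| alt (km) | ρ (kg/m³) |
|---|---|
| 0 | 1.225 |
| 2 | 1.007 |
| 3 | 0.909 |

At 2 km, from the table: ρ = 1.007 kg/m³.
In steady level flight, lift balances weight: W = mg = 13400 × 9.81 = 1.3145×10^5 N.
q = ½ρv² = ½ × 1.007 × 128² = 8249 Pa.
CL = 2W/(ρv²S) = 2×1.3145×10^5/(1.007×128²×51.2) = 0.3112.

CL = 0.311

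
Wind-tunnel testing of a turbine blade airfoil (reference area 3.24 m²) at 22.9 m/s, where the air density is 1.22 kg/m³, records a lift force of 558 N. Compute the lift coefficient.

From L = ½ρv²S·CL, rearranging gives CL = 2L/(ρv²S).
CL = 2 × 558 / (1.22 × 22.9² × 3.24) = 0.538

CL = 0.538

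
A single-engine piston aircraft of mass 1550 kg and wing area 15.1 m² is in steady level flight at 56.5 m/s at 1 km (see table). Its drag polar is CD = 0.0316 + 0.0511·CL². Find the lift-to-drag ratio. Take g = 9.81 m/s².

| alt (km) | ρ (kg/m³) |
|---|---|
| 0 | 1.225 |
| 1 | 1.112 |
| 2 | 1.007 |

L/D = 11.8

At 1 km, from the table: ρ = 1.112 kg/m³.
In steady level flight, lift balances weight: W = mg = 1550 × 9.81 = 15206 N.
q = ½ρv² = ½ × 1.112 × 56.5² = 1775 Pa.
CL = 2W/(ρv²S) = 2×15206/(1.112×56.5²×15.1) = 0.5674.
CD = 0.0316 + 0.0511 × 0.5674² = 0.04805.
L/D = CL/CD = 0.5674 / 0.04805 = 11.8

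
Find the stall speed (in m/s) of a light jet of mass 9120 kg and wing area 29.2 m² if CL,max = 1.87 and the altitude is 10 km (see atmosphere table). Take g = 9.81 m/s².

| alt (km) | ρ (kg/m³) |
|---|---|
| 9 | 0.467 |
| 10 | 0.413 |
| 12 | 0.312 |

At 10 km, from the table: ρ = 0.413 kg/m³.
Stall occurs when L = W at CL,max. W = mg = 9120 × 9.81 = 89470 N.
V_stall = √(2W/(ρ·S·CL,max)) = √(2 × 89470 / (0.413 × 29.2 × 1.87))
V_stall = √7934 = 89.1 m/s

V_stall = 89.1 m/s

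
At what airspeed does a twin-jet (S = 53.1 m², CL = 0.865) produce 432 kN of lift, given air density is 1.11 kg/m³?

L = ½ρv²S·CL ⇒ v = √(2L/(ρ·S·CL))
v = √(2 × 4.32×10^5 / (1.11 × 53.1 × 0.865)) = √16950 = 130 m/s

v = 130 m/s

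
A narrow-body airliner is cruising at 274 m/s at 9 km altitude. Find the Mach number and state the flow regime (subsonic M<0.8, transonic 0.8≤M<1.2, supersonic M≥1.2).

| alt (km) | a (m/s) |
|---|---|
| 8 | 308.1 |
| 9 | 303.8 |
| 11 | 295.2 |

At 9 km, from the table: a = 303.8 m/s.
M = v/a = 274 / 303.8 = 0.902
M = 0.902 → transonic.

M = 0.902 (transonic)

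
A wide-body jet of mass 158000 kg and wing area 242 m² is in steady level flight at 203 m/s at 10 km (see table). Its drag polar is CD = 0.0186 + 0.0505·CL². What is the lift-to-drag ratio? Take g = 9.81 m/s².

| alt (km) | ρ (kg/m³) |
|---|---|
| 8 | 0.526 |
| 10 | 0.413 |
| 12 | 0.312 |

L/D = 15.9

At 10 km, from the table: ρ = 0.413 kg/m³.
Weight W = mg = 158000 × 9.81 = 1.55×10^6 N; in level flight L = W.
q = ½ρv² = ½ × 0.413 × 203² = 8510 Pa.
CL = 2W/(ρv²S) = 2×1.55×10^6/(0.413×203²×242) = 0.7527.
CD = 0.0186 + 0.0505 × 0.7527² = 0.04721.
L/D = CL/CD = 0.7527 / 0.04721 = 15.9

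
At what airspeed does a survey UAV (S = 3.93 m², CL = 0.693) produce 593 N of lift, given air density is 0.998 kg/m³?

v = 20.9 m/s

L = ½ρv²S·CL ⇒ v = √(2L/(ρ·S·CL))
v = √(2 × 593 / (0.998 × 3.93 × 0.693)) = √436.3 = 20.9 m/s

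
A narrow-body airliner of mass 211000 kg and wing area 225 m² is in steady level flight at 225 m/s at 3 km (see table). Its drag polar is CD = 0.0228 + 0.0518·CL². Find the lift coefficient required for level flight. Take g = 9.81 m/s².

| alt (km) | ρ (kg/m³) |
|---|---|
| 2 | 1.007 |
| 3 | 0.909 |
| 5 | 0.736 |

At 3 km, from the table: ρ = 0.909 kg/m³.
Level flight ⇒ L = W = m·g = 211000 × 9.81 = 2.0699×10^6 N.
Dynamic pressure q = 0.5 × 0.909 × 225² = 23010 Pa.
Required CL = L/(qS) = 2.0699×10^6/(23010·225) = 0.3998.

CL = 0.4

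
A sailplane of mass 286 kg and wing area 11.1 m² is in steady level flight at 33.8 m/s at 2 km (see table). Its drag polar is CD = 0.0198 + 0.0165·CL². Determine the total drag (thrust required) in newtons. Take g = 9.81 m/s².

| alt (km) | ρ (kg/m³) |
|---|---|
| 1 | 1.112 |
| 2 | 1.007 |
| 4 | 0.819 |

D = 147 N

At 2 km, from the table: ρ = 1.007 kg/m³.
Weight W = mg = 286 × 9.81 = 2805.7 N; in level flight L = W.
Dynamic pressure q = 0.5 × 1.007 × 33.8² = 575.2 Pa.
Required CL = L/(qS) = 2805.7/(575.2·11.1) = 0.4394.
CD = 0.0198 + 0.0165 × 0.4394² = 0.02299.
D = q·S·CD = 575.2 × 11.1 × 0.02299 = 146.8 N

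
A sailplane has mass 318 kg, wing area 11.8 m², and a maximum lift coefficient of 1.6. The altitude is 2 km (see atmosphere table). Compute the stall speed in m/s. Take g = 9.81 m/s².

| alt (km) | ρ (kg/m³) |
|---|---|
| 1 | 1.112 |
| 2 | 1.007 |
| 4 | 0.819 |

At 2 km, from the table: ρ = 1.007 kg/m³.
Stall occurs when L = W at CL,max. W = mg = 318 × 9.81 = 3120 N.
V_stall = √(2W/(ρ·S·CL,max)) = √(2 × 3120 / (1.007 × 11.8 × 1.6))
V_stall = √328.2 = 18.1 m/s

V_stall = 18.1 m/s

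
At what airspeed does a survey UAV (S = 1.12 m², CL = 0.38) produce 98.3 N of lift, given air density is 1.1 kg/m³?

v = 20.5 m/s

L = ½ρv²S·CL ⇒ v = √(2L/(ρ·S·CL))
v = √(2 × 98.3 / (1.1 × 1.12 × 0.38)) = √419.9 = 20.5 m/s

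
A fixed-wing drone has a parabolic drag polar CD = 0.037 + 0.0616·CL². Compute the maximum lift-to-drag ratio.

For CD = CD0 + K·CL², (L/D)max occurs at CL* = √(CD0/K) and equals 1/(2√(K·CD0)).
(L/D)max = 1/(2√(0.0616 × 0.037)) = 1/(2 × 0.04774) = 10.5

(L/D)max = 10.5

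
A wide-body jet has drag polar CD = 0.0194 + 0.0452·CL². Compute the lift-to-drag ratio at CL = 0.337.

L/D = 13.7

CD = 0.0194 + 0.0452 × 0.337² = 0.02453
L/D = CL/CD = 0.337 / 0.02453 = 13.7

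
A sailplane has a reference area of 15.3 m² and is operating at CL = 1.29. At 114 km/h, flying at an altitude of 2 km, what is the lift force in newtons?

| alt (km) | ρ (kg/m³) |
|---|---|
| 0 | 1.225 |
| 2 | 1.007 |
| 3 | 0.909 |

At 2 km, from the table: ρ = 1.007 kg/m³.
Convert speed: v = 114 km/h ÷ 3.6 = 31.67 m/s.
L = ½ρv²S·CL = ½ × 1.007 × 31.67² × 15.3 × 1.29 = 9970 N ≈ 9.97 kN

L = 9970 N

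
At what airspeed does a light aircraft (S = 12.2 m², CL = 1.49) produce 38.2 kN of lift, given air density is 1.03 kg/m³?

L = ½ρv²S·CL ⇒ v = √(2L/(ρ·S·CL))
v = √(2 × 38200 / (1.03 × 12.2 × 1.49)) = √4080 = 63.9 m/s

v = 63.9 m/s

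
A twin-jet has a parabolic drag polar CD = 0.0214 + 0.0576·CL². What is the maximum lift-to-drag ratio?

For CD = CD0 + K·CL², (L/D)max occurs at CL* = √(CD0/K) and equals 1/(2√(K·CD0)).
(L/D)max = 1/(2√(0.0576 × 0.0214)) = 1/(2 × 0.03511) = 14.2

(L/D)max = 14.2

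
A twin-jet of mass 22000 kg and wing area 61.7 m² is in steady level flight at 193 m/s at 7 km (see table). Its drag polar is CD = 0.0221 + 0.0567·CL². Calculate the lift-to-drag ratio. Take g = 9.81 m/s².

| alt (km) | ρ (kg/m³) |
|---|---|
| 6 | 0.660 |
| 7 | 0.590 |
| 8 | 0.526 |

L/D = 11.4

At 7 km, from the table: ρ = 0.590 kg/m³.
Weight W = mg = 22000 × 9.81 = 2.1582×10^5 N; in level flight L = W.
Dynamic pressure q = 0.5 × 0.59 × 193² = 10990 Pa.
CL = W/(q·S) = 2.1582×10^5 / (10990 × 61.7) = 0.3183.
CD = 0.0221 + 0.0567 × 0.3183² = 0.02785.
L/D = CL/CD = 0.3183 / 0.02785 = 11.4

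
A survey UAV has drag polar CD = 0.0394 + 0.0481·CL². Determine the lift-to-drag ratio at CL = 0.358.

L/D = 7.86

CD = 0.0394 + 0.0481 × 0.358² = 0.04556
L/D = CL/CD = 0.358 / 0.04556 = 7.86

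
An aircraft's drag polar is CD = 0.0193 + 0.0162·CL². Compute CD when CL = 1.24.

CD = 0.0193 + 0.0162 × 1.24² = 0.0193 + 0.02491 = 0.0442

CD = 0.0442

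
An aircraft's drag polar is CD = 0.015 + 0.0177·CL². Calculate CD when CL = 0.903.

CD = 0.0294

CD = 0.015 + 0.0177 × 0.903² = 0.015 + 0.01443 = 0.0294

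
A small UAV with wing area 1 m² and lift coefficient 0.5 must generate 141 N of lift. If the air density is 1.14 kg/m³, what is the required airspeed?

L = ½ρv²S·CL ⇒ v = √(2L/(ρ·S·CL))
v = √(2 × 141 / (1.14 × 1 × 0.5)) = √494.7 = 22.2 m/s

v = 22.2 m/s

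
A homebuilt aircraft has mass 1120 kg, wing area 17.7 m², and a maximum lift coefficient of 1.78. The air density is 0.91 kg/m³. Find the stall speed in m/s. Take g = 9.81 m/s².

V_stall = 27.7 m/s

Stall occurs when L = W at CL,max. W = mg = 1120 × 9.81 = 10990 N.
From L = ½ρV²S·CL,max = W: V_stall = √(2W/(ρSCL,max)) = √(2·10990/(0.91·17.7·1.78))
V_stall = √766.4 = 27.7 m/s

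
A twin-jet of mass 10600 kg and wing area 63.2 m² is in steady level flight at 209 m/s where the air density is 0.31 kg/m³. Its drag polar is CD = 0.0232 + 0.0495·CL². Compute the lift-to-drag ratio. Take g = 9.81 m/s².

L/D = 9.3

Weight W = mg = 10600 × 9.81 = 1.0399×10^5 N; in level flight L = W.
q = ½ρv² = ½ × 0.31 × 209² = 6771 Pa.
CL = 2W/(ρv²S) = 2×1.0399×10^5/(0.31×209²×63.2) = 0.243.
CD = 0.0232 + 0.0495 × 0.243² = 0.02612.
L/D = CL/CD = 0.243 / 0.02612 = 9.3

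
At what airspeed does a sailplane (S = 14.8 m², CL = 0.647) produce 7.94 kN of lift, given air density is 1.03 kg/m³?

L = ½ρv²S·CL ⇒ v = √(2L/(ρ·S·CL))
v = √(2 × 7940 / (1.03 × 14.8 × 0.647)) = √1610 = 40.1 m/s

v = 40.1 m/s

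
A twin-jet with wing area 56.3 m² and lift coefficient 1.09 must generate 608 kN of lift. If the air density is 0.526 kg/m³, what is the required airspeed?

L = ½ρv²S·CL ⇒ v = √(2L/(ρ·S·CL))
v = √(2 × 6.08×10^5 / (0.526 × 56.3 × 1.09)) = √37670 = 194 m/s

v = 194 m/s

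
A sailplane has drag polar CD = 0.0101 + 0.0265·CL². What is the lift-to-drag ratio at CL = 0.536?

L/D = 30.3

CD = 0.0101 + 0.0265 × 0.536² = 0.01771
L/D = CL/CD = 0.536 / 0.01771 = 30.3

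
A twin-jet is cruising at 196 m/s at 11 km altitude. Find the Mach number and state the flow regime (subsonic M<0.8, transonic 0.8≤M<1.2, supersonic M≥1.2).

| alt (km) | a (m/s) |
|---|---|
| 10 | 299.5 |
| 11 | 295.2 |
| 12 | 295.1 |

At 11 km, from the table: a = 295.2 m/s.
M = v/a = 196 / 295.2 = 0.664
M = 0.664 → subsonic.

M = 0.664 (subsonic)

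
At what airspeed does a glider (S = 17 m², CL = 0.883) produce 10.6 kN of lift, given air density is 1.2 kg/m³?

v = 34.3 m/s

L = ½ρv²S·CL ⇒ v = √(2L/(ρ·S·CL))
v = √(2 × 10600 / (1.2 × 17 × 0.883)) = √1177 = 34.3 m/s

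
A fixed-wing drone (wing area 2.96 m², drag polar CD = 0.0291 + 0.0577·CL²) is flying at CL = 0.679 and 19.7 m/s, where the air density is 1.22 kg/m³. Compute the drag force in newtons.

CD = 0.0291 + 0.0577 × 0.679² = 0.0557
D = ½ρv²S·CD = ½ × 1.22 × 19.7² × 2.96 × 0.0557 = 39 N

D = 39 N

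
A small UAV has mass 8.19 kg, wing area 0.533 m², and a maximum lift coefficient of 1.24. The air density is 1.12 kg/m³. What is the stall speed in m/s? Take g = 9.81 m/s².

V_stall = 14.7 m/s

Stall occurs when L = W at CL,max. W = mg = 8.19 × 9.81 = 80.34 N.
V_stall = √(2W/(ρ·S·CL,max)) = √(2 × 80.34 / (1.12 × 0.533 × 1.24))
V_stall = √217.1 = 14.7 m/s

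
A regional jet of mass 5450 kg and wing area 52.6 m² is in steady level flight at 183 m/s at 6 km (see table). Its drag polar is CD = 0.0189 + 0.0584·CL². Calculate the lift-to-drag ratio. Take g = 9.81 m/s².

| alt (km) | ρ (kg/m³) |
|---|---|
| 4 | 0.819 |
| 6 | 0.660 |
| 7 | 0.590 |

L/D = 4.74

At 6 km, from the table: ρ = 0.660 kg/m³.
Level flight ⇒ L = W = m·g = 5450 × 9.81 = 53464 N.
q = ½ρv² = ½ × 0.66 × 183² = 11050 Pa.
Required CL = L/(qS) = 53464/(11050·52.6) = 0.09197.
CD = 0.0189 + 0.0584 × 0.09197² = 0.01939.
L/D = CL/CD = 0.09197 / 0.01939 = 4.74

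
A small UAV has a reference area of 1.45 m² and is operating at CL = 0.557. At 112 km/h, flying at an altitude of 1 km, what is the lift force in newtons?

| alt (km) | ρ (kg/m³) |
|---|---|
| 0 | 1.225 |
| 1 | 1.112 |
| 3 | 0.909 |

L = 435 N

At 1 km, from the table: ρ = 1.112 kg/m³.
Convert speed: v = 112 km/h ÷ 3.6 = 31.11 m/s.
L = ½ρv²S·CL = ½ × 1.112 × 31.11² × 1.45 × 0.557 = 435 N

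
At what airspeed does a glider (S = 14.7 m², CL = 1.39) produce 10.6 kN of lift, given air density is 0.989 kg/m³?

v = 32.4 m/s

L = ½ρv²S·CL ⇒ v = √(2L/(ρ·S·CL))
v = √(2 × 10600 / (0.989 × 14.7 × 1.39)) = √1049 = 32.4 m/s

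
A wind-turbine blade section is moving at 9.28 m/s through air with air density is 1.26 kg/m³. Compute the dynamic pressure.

q = 54.3 Pa

q = ½ρv² = ½ × 1.26 × 9.28² = 54.3 Pa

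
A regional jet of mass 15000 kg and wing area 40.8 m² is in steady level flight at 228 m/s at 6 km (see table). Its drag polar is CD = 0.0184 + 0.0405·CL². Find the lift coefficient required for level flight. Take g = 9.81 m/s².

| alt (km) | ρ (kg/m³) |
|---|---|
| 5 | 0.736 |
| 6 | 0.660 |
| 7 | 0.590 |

At 6 km, from the table: ρ = 0.660 kg/m³.
In steady level flight, lift balances weight: W = mg = 15000 × 9.81 = 1.4715×10^5 N.
Dynamic pressure q = 0.5 × 0.66 × 228² = 17150 Pa.
CL = 2W/(ρv²S) = 2×1.4715×10^5/(0.66×228²×40.8) = 0.2102.

CL = 0.21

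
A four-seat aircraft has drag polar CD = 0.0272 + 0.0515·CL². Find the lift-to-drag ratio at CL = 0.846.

CD = 0.0272 + 0.0515 × 0.846² = 0.06406
L/D = CL/CD = 0.846 / 0.06406 = 13.2

L/D = 13.2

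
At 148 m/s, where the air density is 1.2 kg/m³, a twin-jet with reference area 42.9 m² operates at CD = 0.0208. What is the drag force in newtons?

Dynamic pressure q = ½ρv² = ½ × 1.2 × 148² = 13140 Pa.
D = q·S·CD = 13140 × 42.9 × 0.0208 = 11700 N ≈ 11.7 kN

D = 11700 N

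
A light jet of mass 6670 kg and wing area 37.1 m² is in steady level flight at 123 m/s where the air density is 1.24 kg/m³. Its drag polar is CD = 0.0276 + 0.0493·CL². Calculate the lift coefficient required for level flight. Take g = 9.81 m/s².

In steady level flight, lift balances weight: W = mg = 6670 × 9.81 = 65433 N.
Dynamic pressure q = 0.5 × 1.24 × 123² = 9380 Pa.
CL = 2W/(ρv²S) = 2×65433/(1.24×123²×37.1) = 0.188.

CL = 0.188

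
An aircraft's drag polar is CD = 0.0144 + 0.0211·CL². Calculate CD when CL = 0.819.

CD = 0.0144 + 0.0211 × 0.819² = 0.0144 + 0.01415 = 0.0286

CD = 0.0286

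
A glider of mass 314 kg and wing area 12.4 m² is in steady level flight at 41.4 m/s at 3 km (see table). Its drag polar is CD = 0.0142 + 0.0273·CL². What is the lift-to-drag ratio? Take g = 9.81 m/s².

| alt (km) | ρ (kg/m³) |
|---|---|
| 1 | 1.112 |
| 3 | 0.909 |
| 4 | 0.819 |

L/D = 18.8

At 3 km, from the table: ρ = 0.909 kg/m³.
Weight W = mg = 314 × 9.81 = 3080.3 N; in level flight L = W.
q = ½ρv² = ½ × 0.909 × 41.4² = 779 Pa.
CL = 2W/(ρv²S) = 2×3080.3/(0.909×41.4²×12.4) = 0.3189.
CD = 0.0142 + 0.0273 × 0.3189² = 0.01698.
L/D = CL/CD = 0.3189 / 0.01698 = 18.8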